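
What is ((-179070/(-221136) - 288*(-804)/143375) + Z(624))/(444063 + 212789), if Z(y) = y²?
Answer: 2057564764211387/3470956387108000 ≈ 0.59279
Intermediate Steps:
((-179070/(-221136) - 288*(-804)/143375) + Z(624))/(444063 + 212789) = ((-179070/(-221136) - 288*(-804)/143375) + 624²)/(444063 + 212789) = ((-179070*(-1/221136) + 231552*(1/143375)) + 389376)/656852 = ((29845/36856 + 231552/143375) + 389376)*(1/656852) = (12813107387/5284229000 + 389376)*(1/656852) = (2057564764211387/5284229000)*(1/656852) = 2057564764211387/3470956387108000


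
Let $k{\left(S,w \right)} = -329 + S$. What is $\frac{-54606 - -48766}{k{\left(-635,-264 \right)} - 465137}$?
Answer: $\frac{5840}{466101} \approx 0.012529$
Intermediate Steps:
$\frac{-54606 - -48766}{k{\left(-635,-264 \right)} - 465137} = \frac{-54606 - -48766}{\left(-329 - 635\right) - 465137} = \frac{-54606 + 48766}{-964 - 465137} = - \frac{5840}{-466101} = \left(-5840\right) \left(- \frac{1}{466101}\right) = \frac{5840}{466101}$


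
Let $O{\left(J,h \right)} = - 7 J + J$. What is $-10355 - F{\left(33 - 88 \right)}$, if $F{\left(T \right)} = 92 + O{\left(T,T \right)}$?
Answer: $-10777$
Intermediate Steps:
$O{\left(J,h \right)} = - 6 J$
$F{\left(T \right)} = 92 - 6 T$
$-10355 - F{\left(33 - 88 \right)} = -10355 - \left(92 - 6 \left(33 - 88\right)\right) = -10355 - \left(92 - -330\right) = -10355 - \left(92 + 330\right) = -10355 - 422 = -10777$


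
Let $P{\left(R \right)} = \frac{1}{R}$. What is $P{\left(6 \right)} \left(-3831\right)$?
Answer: $- \frac{1277}{2} \approx -638.5$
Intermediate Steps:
$P{\left(6 \right)} \left(-3831\right) = \frac{1}{6} \left(-3831\right) = - \frac{1277}{2}$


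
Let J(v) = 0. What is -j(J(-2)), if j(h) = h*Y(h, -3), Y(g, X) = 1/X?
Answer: 0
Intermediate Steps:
j(h) = -h/3 (j(h) = h/(-3) = h*(-1/3) = -h/3)
-j(J(-2)) = -(-1)*0/3 = -1*0 = 0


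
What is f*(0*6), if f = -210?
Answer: 0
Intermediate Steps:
f*(0*6) = -0*6 = -210*0 = 0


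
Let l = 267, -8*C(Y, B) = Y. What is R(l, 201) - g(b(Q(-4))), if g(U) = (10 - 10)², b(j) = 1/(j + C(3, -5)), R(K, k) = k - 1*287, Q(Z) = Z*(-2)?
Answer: -86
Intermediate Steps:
C(Y, B) = -Y/8
Q(Z) = -2*Z
R(K, k) = -287 + k (R(K, k) = k - 287 = -287 + k)
b(j) = 1/(-3/8 + j) (b(j) = 1/(j - ⅛*3) = 1/(j - 3/8) = 1/(-3/8 + j))
g(U) = 0 (g(U) = 0² = 0)
R(l, 201) - g(b(Q(-4))) = (-287 + 201) - 1*0 = -86 + 0 = -86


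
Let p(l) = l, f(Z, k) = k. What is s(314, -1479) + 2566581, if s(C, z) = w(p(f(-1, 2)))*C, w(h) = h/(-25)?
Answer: 64163897/25 ≈ 2.5666e+6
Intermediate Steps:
w(h) = -h/25 (w(h) = h*(-1/25) = -h/25)
s(C, z) = -2*C/25 (s(C, z) = (-1/25*2)*C = -2*C/25)
s(314, -1479) + 2566581 = -2/25*314 + 2566581 = -628/25 + 2566581 = 64163897/25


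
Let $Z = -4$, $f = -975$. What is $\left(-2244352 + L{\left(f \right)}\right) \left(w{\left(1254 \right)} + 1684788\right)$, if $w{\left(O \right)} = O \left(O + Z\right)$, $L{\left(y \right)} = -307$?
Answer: $-7300277529792$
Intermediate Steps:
$w{\left(O \right)} = O \left(-4 + O\right)$ ($w{\left(O \right)} = O \left(O - 4\right) = O \left(-4 + O\right)$)
$\left(-2244352 + L{\left(f \right)}\right) \left(w{\left(1254 \right)} + 1684788\right) = \left(-2244352 - 307\right) \left(1254 \left(-4 + 1254\right) + 1684788\right) = - 2244659 \left(1254 \cdot 1250 + 1684788\right) = - 2244659 \left(1567500 + 1684788\right) = \left(-2244659\right) 3252288 = -7300277529792$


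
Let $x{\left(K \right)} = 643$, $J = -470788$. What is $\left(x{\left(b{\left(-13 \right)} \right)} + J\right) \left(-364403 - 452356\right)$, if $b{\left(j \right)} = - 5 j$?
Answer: $383995160055$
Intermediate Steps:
$\left(x{\left(b{\left(-13 \right)} \right)} + J\right) \left(-364403 - 452356\right) = \left(643 - 470788\right) \left(-364403 - 452356\right) = \left(-470145\right) \left(-816759\right) = 383995160055$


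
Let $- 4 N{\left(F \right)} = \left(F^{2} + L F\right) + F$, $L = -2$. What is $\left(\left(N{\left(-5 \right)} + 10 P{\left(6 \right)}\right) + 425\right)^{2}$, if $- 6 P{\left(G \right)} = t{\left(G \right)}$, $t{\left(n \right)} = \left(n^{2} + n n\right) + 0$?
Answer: $\frac{354025}{4} \approx 88506.0$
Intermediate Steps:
$t{\left(n \right)} = 2 n^{2}$ ($t{\left(n \right)} = \left(n^{2} + n^{2}\right) + 0 = 2 n^{2} + 0 = 2 n^{2}$)
$P{\left(G \right)} = - \frac{G^{2}}{3}$ ($P{\left(G \right)} = - \frac{2 G^{2}}{6} = - \frac{G^{2}}{3}$)
$N{\left(F \right)} = - \frac{F^{2}}{4} + \frac{F}{4}$ ($N{\left(F \right)} = - \frac{\left(F^{2} - 2 F\right) + F}{4} = - \frac{F^{2} - F}{4} = - \frac{F^{2}}{4} + \frac{F}{4}$)
$\left(\left(N{\left(-5 \right)} + 10 P{\left(6 \right)}\right) + 425\right)^{2} = \left(\left(\frac{1}{4} \left(-5\right) \left(1 - -5\right) + 10 \left(- \frac{6^{2}}{3}\right)\right) + 425\right)^{2} = \left(\left(\frac{1}{4} \left(-5\right) \left(1 + 5\right) + 10 \left(\left(- \frac{1}{3}\right) 36\right)\right) + 425\right)^{2} = \left(\left(\frac{1}{4} \left(-5\right) 6 + 10 \left(-12\right)\right) + 425\right)^{2} = \left(\left(- \frac{15}{2} - 120\right) + 425\right)^{2} = \left(- \frac{255}{2} + 425\right)^{2} = \left(\frac{595}{2}\right)^{2} = \frac{354025}{4}$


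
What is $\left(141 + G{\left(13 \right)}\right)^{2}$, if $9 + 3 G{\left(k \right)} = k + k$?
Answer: $\frac{193600}{9} \approx 21511.0$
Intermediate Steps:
$G{\left(k \right)} = -3 + \frac{2 k}{3}$ ($G{\left(k \right)} = -3 + \frac{k + k}{3} = -3 + \frac{2 k}{3}$)
$\left(141 + G{\left(13 \right)}\right)^{2} = \left(141 + \left(-3 + \frac{2}{3} \cdot 13\right)\right)^{2} = \left(141 + \left(-3 + \frac{26}{3}\right)\right)^{2} = \left(141 + \frac{17}{3}\right)^{2} = \left(\frac{440}{3}\right)^{2} = \frac{193600}{9}$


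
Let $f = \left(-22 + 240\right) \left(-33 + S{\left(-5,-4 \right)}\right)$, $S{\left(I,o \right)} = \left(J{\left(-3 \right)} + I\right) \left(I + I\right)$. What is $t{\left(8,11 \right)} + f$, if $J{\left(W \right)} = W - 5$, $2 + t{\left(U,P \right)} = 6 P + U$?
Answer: $21218$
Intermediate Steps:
$t{\left(U,P \right)} = -2 + U + 6 P$ ($t{\left(U,P \right)} = -2 + \left(6 P + U\right) = -2 + \left(U + 6 P\right) = -2 + U + 6 P$)
$J{\left(W \right)} = -5 + W$
$S{\left(I,o \right)} = 2 I \left(-8 + I\right)$ ($S{\left(I,o \right)} = \left(\left(-5 - 3\right) + I\right) \left(I + I\right) = \left(-8 + I\right) 2 I = 2 I \left(-8 + I\right)$)
$f = 21146$ ($f = \left(-22 + 240\right) \left(-33 + 2 \left(-5\right) \left(-8 - 5\right)\right) = 218 \left(-33 + 2 \left(-5\right) \left(-13\right)\right) = 218 \left(-33 + 130\right) = 218 \cdot 97 = 21146$)
$t{\left(8,11 \right)} + f = \left(-2 + 8 + 6 \cdot 11\right) + 21146 = \left(-2 + 8 + 66\right) + 21146 = 72 + 21146 = 21218$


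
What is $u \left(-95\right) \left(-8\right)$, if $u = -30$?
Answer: $-22800$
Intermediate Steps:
$u \left(-95\right) \left(-8\right) = \left(-30\right) \left(-95\right) \left(-8\right) = 2850 \left(-8\right) = -22800$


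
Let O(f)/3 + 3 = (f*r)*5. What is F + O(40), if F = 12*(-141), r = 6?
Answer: 1899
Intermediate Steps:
F = -1692
O(f) = -9 + 90*f (O(f) = -9 + 3*((f*6)*5) = -9 + 3*((6*f)*5) = -9 + 3*(30*f) = -9 + 90*f)
F + O(40) = -1692 + (-9 + 90*40) = -1692 + (-9 + 3600) = -1692 + 3591 = 1899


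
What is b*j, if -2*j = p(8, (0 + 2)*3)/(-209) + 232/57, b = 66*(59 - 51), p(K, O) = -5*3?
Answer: -20776/19 ≈ -1093.5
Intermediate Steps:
p(K, O) = -15
b = 528 (b = 66*8 = 528)
j = -2597/1254 (j = -(-15/(-209) + 232/57)/2 = -(-15*(-1/209) + 232*(1/57))/2 = -(15/209 + 232/57)/2 = -½*2597/627 = -2597/1254 ≈ -2.0710)
b*j = 528*(-2597/1254) = -20776/19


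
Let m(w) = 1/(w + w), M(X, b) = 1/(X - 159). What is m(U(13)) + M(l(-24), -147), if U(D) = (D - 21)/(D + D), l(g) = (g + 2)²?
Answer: -4217/2600 ≈ -1.6219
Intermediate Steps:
l(g) = (2 + g)²
M(X, b) = 1/(-159 + X)
U(D) = (-21 + D)/(2*D) (U(D) = (-21 + D)/((2*D)) = (-21 + D)*(1/(2*D)) = (-21 + D)/(2*D))
m(w) = 1/(2*w)
m(U(13)) + M(l(-24), -147) = 1/(2*(((½)*(-21 + 13)/13))) + 1/(-159 + (2 - 24)²) = 1/(2*(((½)*(1/13)*(-8)))) + 1/(-159 + (-22)²) = 1/(2*(-4/13)) + 1/(-159 + 484) = (½)*(-13/4) + 1/325 = -13/8 + 1/325 = -4217/2600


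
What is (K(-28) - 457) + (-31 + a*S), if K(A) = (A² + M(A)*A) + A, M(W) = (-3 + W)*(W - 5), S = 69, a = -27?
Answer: -30239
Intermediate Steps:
M(W) = (-5 + W)*(-3 + W) (M(W) = (-3 + W)*(-5 + W) = (-5 + W)*(-3 + W))
K(A) = A + A² + A*(15 + A² - 8*A) (K(A) = (A² + (15 + A² - 8*A)*A) + A = (A² + A*(15 + A² - 8*A)) + A = A + A² + A*(15 + A² - 8*A))
(K(-28) - 457) + (-31 + a*S) = (-28*(16 + (-28)² - 7*(-28)) - 457) + (-31 - 27*69) = (-28*(16 + 784 + 196) - 457) + (-31 - 1863) = (-28*996 - 457) - 1894 = (-27888 - 457) - 1894 = -28345 - 1894 = -30239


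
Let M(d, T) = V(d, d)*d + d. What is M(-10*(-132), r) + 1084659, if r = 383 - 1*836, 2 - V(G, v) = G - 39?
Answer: -602301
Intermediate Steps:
V(G, v) = 41 - G (V(G, v) = 2 - (G - 39) = 2 - (-39 + G) = 2 + (39 - G) = 41 - G)
r = -453 (r = 383 - 836 = -453)
M(d, T) = d + d*(41 - d) (M(d, T) = (41 - d)*d + d = d*(41 - d) + d = d + d*(41 - d))
M(-10*(-132), r) + 1084659 = (-10*(-132))*(42 - (-10)*(-132)) + 1084659 = 1320*(42 - 1*1320) + 1084659 = 1320*(42 - 1320) + 1084659 = 1320*(-1278) + 1084659 = -1686960 + 1084659 = -602301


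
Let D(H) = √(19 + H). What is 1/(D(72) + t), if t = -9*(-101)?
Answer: 909/826190 - √91/826190 ≈ 0.0010887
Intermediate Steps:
t = 909
1/(D(72) + t) = 1/(√(19 + 72) + 909) = 1/(√91 + 909) = 1/(909 + √91)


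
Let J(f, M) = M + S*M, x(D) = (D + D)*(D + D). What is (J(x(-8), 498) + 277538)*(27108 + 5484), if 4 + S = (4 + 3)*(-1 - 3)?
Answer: 8542363200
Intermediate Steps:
S = -32 (S = -4 + (4 + 3)*(-1 - 3) = -4 + 7*(-4) = -4 - 28 = -32)
x(D) = 4*D**2 (x(D) = (2*D)*(2*D) = 4*D**2)
J(f, M) = -31*M (J(f, M) = M - 32*M = -31*M)
(J(x(-8), 498) + 277538)*(27108 + 5484) = (-31*498 + 277538)*(27108 + 5484) = (-15438 + 277538)*32592 = 262100*32592 = 8542363200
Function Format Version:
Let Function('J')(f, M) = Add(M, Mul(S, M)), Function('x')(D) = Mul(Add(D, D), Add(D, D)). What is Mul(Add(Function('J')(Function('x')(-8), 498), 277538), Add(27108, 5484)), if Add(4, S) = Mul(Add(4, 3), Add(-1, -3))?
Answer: 8542363200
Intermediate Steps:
S = -32 (S = Add(-4, Mul(Add(4, 3), Add(-1, -3))) = Add(-4, Mul(7, -4)) = Add(-4, -28) = -32)
Function('x')(D) = Mul(4, Pow(D, 2)) (Function('x')(D) = Mul(Mul(2, D), Mul(2, D)) = Mul(4, Pow(D, 2)))
Function('J')(f, M) = Mul(-31, M) (Function('J')(f, M) = Add(M, Mul(-32, M)) = Mul(-31, M))
Mul(Add(Function('J')(Function('x')(-8), 498), 277538), Add(27108, 5484)) = Mul(Add(Mul(-31, 498), 277538), Add(27108, 5484)) = Mul(Add(-15438, 277538), 32592) = Mul(262100, 32592) = 8542363200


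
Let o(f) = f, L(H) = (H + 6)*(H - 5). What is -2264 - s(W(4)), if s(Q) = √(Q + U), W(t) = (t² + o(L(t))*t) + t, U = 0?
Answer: -2264 - 2*I*√5 ≈ -2264.0 - 4.4721*I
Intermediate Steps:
L(H) = (-5 + H)*(6 + H) (L(H) = (6 + H)*(-5 + H) = (-5 + H)*(6 + H))
W(t) = t + t² + t*(-30 + t + t²) (W(t) = (t² + (-30 + t + t²)*t) + t = (t² + t*(-30 + t + t²)) + t = t + t² + t*(-30 + t + t²))
s(Q) = √Q (s(Q) = √(Q + 0) = √Q)
-2264 - s(W(4)) = -2264 - √(4*(-29 + 4² + 2*4)) = -2264 - √(4*(-29 + 16 + 8)) = -2264 - √(4*(-5)) = -2264 - √(-20) = -2264 - 2*I*√5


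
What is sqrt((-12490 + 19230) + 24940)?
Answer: 24*sqrt(55) ≈ 177.99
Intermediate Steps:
sqrt((-12490 + 19230) + 24940) = sqrt(6740 + 24940) = sqrt(31680) = 24*sqrt(55)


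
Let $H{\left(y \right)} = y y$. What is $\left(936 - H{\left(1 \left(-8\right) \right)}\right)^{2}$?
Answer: $760384$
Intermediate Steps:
$H{\left(y \right)} = y^{2}$
$\left(936 - H{\left(1 \left(-8\right) \right)}\right)^{2} = \left(936 - \left(1 \left(-8\right)\right)^{2}\right)^{2} = \left(936 - \left(-8\right)^{2}\right)^{2} = \left(936 - 64\right)^{2} = 872^{2} = 760384$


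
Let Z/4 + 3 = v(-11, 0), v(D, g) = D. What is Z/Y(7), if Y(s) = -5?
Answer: 56/5 ≈ 11.200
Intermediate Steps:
Z = -56 (Z = -12 + 4*(-11) = -12 - 44 = -56)
Z/Y(7) = -56/(-5) = -⅕*(-56) = 56/5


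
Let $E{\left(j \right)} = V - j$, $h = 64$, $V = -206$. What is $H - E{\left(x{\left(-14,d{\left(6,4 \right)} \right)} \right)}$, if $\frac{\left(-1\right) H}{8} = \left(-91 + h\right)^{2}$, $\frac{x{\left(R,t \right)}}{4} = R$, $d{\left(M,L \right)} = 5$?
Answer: $-5682$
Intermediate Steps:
$x{\left(R,t \right)} = 4 R$
$E{\left(j \right)} = -206 - j$
$H = -5832$ ($H = - 8 \left(-91 + 64\right)^{2} = - 8 \left(-27\right)^{2} = \left(-8\right) 729 = -5832$)
$H - E{\left(x{\left(-14,d{\left(6,4 \right)} \right)} \right)} = -5832 - \left(-206 - 4 \left(-14\right)\right) = -5832 - \left(-206 - -56\right) = -5832 - \left(-206 + 56\right) = -5832 - -150 = -5832 + 150 = -5682$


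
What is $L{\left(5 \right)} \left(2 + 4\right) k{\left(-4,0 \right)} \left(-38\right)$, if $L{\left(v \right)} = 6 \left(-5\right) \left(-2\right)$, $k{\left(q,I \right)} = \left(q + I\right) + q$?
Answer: $109440$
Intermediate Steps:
$k{\left(q,I \right)} = I + 2 q$ ($k{\left(q,I \right)} = \left(I + q\right) + q = I + 2 q$)
$L{\left(v \right)} = 60$ ($L{\left(v \right)} = \left(-30\right) \left(-2\right) = 60$)
$L{\left(5 \right)} \left(2 + 4\right) k{\left(-4,0 \right)} \left(-38\right) = 60 \left(2 + 4\right) \left(0 + 2 \left(-4\right)\right) \left(-38\right) = 60 \cdot 6 \left(0 - 8\right) \left(-38\right) = 360 \left(-8\right) \left(-38\right) = \left(-2880\right) \left(-38\right) = 109440$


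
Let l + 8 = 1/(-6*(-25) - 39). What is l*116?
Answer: -102892/111 ≈ -926.96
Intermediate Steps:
l = -887/111 (l = -8 + 1/(-6*(-25) - 39) = -8 + 1/(150 - 39) = -8 + 1/111 = -887/111 ≈ -7.9910)
l*116 = -887/111*116 = -102892/111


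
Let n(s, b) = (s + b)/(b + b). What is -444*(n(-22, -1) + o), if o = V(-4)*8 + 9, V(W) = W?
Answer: 5106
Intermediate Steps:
n(s, b) = (b + s)/(2*b) (n(s, b) = (b + s)/((2*b)) = (b + s)*(1/(2*b)) = (b + s)/(2*b))
o = -23 (o = -4*8 + 9 = -32 + 9 = -23)
-444*(n(-22, -1) + o) = -444*((½)*(-1 - 22)/(-1) - 23) = -444*((½)*(-1)*(-23) - 23) = -444*(23/2 - 23) = -444*(-23/2) = 5106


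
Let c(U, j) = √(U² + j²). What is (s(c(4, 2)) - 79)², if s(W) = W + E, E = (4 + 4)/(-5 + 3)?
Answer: 6909 - 332*√5 ≈ 6166.6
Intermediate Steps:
E = -4 (E = 8/(-2) = 8*(-½) = -4)
s(W) = -4 + W (s(W) = W - 4 = -4 + W)
(s(c(4, 2)) - 79)² = ((-4 + √(4² + 2²)) - 79)² = ((-4 + √(16 + 4)) - 79)² = ((-4 + √20) - 79)² = ((-4 + 2*√5) - 79)² = (-83 + 2*√5)²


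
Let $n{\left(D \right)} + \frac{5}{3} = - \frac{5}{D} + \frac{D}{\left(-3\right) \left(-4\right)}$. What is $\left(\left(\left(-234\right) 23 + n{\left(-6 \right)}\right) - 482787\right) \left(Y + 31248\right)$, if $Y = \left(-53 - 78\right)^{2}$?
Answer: $- \frac{70895512999}{3} \approx -2.3632 \cdot 10^{10}$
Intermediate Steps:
$n{\left(D \right)} = - \frac{5}{3} - \frac{5}{D} + \frac{D}{12}$ ($n{\left(D \right)} = - \frac{5}{3} + \left(- \frac{5}{D} + \frac{D}{\left(-3\right) \left(-4\right)}\right) = - \frac{5}{3} + \left(- \frac{5}{D} + \frac{D}{12}\right) = - \frac{5}{3} - \frac{5}{D} + \frac{D}{12}$)
$Y = 17161$ ($Y = \left(-131\right)^{2} = 17161$)
$\left(\left(\left(-234\right) 23 + n{\left(-6 \right)}\right) - 482787\right) \left(Y + 31248\right) = \left(\left(\left(-234\right) 23 + \frac{-60 - 6 \left(-20 - 6\right)}{12 \left(-6\right)}\right) - 482787\right) \left(17161 + 31248\right) = \left(\left(-5382 + \frac{1}{12} \left(- \frac{1}{6}\right) \left(-60 - -156\right)\right) - 482787\right) 48409 = \left(\left(-5382 + \frac{1}{12} \left(- \frac{1}{6}\right) \left(-60 + 156\right)\right) - 482787\right) 48409 = \left(\left(-5382 + \frac{1}{12} \left(- \frac{1}{6}\right) 96\right) - 482787\right) 48409 = \left(\left(-5382 - \frac{4}{3}\right) - 482787\right) 48409 = \left(- \frac{16150}{3} - 482787\right) 48409 = \left(- \frac{1464511}{3}\right) 48409 = - \frac{70895512999}{3}$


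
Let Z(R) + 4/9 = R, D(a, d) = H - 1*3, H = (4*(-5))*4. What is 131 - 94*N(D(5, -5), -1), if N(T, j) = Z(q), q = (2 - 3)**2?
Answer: 709/9 ≈ 78.778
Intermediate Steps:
H = -80 (H = -20*4 = -80)
q = 1 (q = (-1)**2 = 1)
D(a, d) = -83 (D(a, d) = -80 - 1*3 = -80 - 3 = -83)
Z(R) = -4/9 + R
N(T, j) = 5/9 (N(T, j) = -4/9 + 1 = 5/9)
131 - 94*N(D(5, -5), -1) = 131 - 94*5/9 = 131 - 470/9 = 709/9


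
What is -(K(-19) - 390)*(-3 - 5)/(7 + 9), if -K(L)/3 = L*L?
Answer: -1473/2 ≈ -736.50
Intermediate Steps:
K(L) = -3*L² (K(L) = -3*L*L = -3*L²)
-(K(-19) - 390)*(-3 - 5)/(7 + 9) = -(-3*(-19)² - 390)*(-3 - 5)/(7 + 9) = -(-3*361 - 390)*(-8/16) = -(-1083 - 390)*(-8*1/16) = -(-1473)*(-1)/2 = -1*1473/2 = -1473/2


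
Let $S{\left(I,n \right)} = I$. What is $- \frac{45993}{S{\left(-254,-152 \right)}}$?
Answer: $\frac{45993}{254} \approx 181.07$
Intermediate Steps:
$- \frac{45993}{S{\left(-254,-152 \right)}} = - \frac{45993}{-254} = \left(-45993\right) \left(- \frac{1}{254}\right) = \frac{45993}{254}$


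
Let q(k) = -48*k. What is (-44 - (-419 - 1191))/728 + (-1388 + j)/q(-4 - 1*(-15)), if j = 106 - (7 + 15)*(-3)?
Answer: 53503/12012 ≈ 4.4541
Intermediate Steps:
j = 172 (j = 106 - 22*(-3) = 106 - 1*(-66) = 106 + 66 = 172)
(-44 - (-419 - 1191))/728 + (-1388 + j)/q(-4 - 1*(-15)) = (-44 - (-419 - 1191))/728 + (-1388 + 172)/((-48*(-4 - 1*(-15)))) = (-44 - 1*(-1610))*(1/728) - 1216*(-1/(48*(-4 + 15))) = (-44 + 1610)*(1/728) - 1216/((-48*11)) = 1566*(1/728) - 1216/(-528) = 783/364 - 1216*(-1/528) = 783/364 + 76/33 = 53503/12012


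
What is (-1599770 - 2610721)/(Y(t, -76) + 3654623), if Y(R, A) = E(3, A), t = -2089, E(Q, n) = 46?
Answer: -1403497/1218223 ≈ -1.1521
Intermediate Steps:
Y(R, A) = 46
(-1599770 - 2610721)/(Y(t, -76) + 3654623) = (-1599770 - 2610721)/(46 + 3654623) = -4210491/3654669 = -4210491*1/3654669 = -1403497/1218223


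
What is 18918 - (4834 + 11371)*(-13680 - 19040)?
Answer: 530246518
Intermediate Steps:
18918 - (4834 + 11371)*(-13680 - 19040) = 18918 - 16205*(-32720) = 18918 - 1*(-530227600) = 18918 + 530227600 = 530246518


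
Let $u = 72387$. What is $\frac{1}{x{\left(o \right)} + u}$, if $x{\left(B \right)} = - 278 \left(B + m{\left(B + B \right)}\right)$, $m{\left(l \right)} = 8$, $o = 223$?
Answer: $\frac{1}{8169} \approx 0.00012241$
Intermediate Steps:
$x{\left(B \right)} = -2224 - 278 B$ ($x{\left(B \right)} = - 278 \left(B + 8\right) = - 278 \left(8 + B\right) = -2224 - 278 B$)
$\frac{1}{x{\left(o \right)} + u} = \frac{1}{\left(-2224 - 61994\right) + 72387} = \frac{1}{-64218 + 72387} = \frac{1}{8169}$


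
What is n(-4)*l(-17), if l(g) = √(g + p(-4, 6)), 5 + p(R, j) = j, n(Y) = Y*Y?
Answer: 64*I ≈ 64.0*I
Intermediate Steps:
n(Y) = Y²
p(R, j) = -5 + j
l(g) = √(1 + g) (l(g) = √(g + (-5 + 6)) = √(g + 1) = √(1 + g))
n(-4)*l(-17) = (-4)²*√(1 - 17) = 16*√(-16) = 16*(4*I) = 64*I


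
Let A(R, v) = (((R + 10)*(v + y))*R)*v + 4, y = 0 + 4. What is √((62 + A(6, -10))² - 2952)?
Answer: 54*√11639 ≈ 5825.8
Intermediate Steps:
y = 4
A(R, v) = 4 + R*v*(4 + v)*(10 + R) (A(R, v) = (((R + 10)*(v + 4))*R)*v + 4 = (((10 + R)*(4 + v))*R)*v + 4 = (((4 + v)*(10 + R))*R)*v + 4 = (R*(4 + v)*(10 + R))*v + 4 = R*v*(4 + v)*(10 + R) + 4 = 4 + R*v*(4 + v)*(10 + R))
√((62 + A(6, -10))² - 2952) = √((62 + (4 + 6²*(-10)² + 4*(-10)*6² + 10*6*(-10)² + 40*6*(-10)))² - 2952) = √((62 + (4 + 36*100 + 4*(-10)*36 + 10*6*100 - 2400))² - 2952) = √((62 + (4 + 3600 - 1440 + 6000 - 2400))² - 2952) = √((62 + 5764)² - 2952) = √(5826² - 2952) = √(33942276 - 2952) = √33939324 = 54*√11639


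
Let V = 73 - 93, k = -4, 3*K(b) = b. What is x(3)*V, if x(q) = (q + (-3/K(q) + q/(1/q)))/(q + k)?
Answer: 180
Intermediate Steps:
K(b) = b/3
V = -20
x(q) = (q + q² - 9/q)/(-4 + q) (x(q) = (q + (-3*3/q + q/(1/q)))/(q - 4) = (q + (-9/q + q*q))/(-4 + q) = (q + (-9/q + q²))/(-4 + q) = (q + (q² - 9/q))/(-4 + q) = (q + q² - 9/q)/(-4 + q))
x(3)*V = ((-9 + 3² + 3³)/(3*(-4 + 3)))*(-20) = ((⅓)*(-9 + 9 + 27)/(-1))*(-20) = ((⅓)*(-1)*27)*(-20) = -9*(-20) = 180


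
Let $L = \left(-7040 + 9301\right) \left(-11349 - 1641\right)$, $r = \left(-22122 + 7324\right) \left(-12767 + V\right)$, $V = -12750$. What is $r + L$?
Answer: $348230176$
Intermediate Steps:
$r = 377600566$ ($r = \left(-22122 + 7324\right) \left(-12767 - 12750\right) = \left(-14798\right) \left(-25517\right) = 377600566$)
$L = -29370390$ ($L = 2261 \left(-12990\right) = -29370390$)
$r + L = 377600566 - 29370390 = 348230176$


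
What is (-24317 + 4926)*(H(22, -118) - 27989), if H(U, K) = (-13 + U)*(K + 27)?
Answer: 558615928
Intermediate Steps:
H(U, K) = (-13 + U)*(27 + K)
(-24317 + 4926)*(H(22, -118) - 27989) = (-24317 + 4926)*((-351 - 13*(-118) + 27*22 - 118*22) - 27989) = -19391*((-351 + 1534 + 594 - 2596) - 27989) = -19391*(-819 - 27989) = -19391*(-28808) = 558615928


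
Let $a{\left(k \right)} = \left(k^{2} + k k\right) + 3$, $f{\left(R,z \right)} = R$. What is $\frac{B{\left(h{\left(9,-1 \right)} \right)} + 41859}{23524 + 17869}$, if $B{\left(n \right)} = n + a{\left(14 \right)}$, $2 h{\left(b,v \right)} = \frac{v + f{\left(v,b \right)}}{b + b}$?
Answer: $\frac{760571}{745074} \approx 1.0208$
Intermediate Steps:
$a{\left(k \right)} = 3 + 2 k^{2}$ ($a{\left(k \right)} = \left(k^{2} + k^{2}\right) + 3 = 2 k^{2} + 3 = 3 + 2 k^{2}$)
$h{\left(b,v \right)} = \frac{v}{2 b}$ ($h{\left(b,v \right)} = \frac{\left(v + v\right) \frac{1}{b + b}}{2} = \frac{2 v \frac{1}{2 b}}{2} = \frac{v \frac{1}{b}}{2} = \frac{v}{2 b}$)
$B{\left(n \right)} = 395 + n$ ($B{\left(n \right)} = n + \left(3 + 2 \cdot 14^{2}\right) = n + \left(3 + 2 \cdot 196\right) = n + \left(3 + 392\right) = n + 395 = 395 + n$)
$\frac{B{\left(h{\left(9,-1 \right)} \right)} + 41859}{23524 + 17869} = \frac{\left(395 + \frac{1}{2} \left(-1\right) \frac{1}{9}\right) + 41859}{23524 + 17869} = \frac{\left(395 + \frac{1}{2} \left(-1\right) \frac{1}{9}\right) + 41859}{41393} = \left(\left(395 - \frac{1}{18}\right) + 41859\right) \frac{1}{41393} = \left(\frac{7109}{18} + 41859\right) \frac{1}{41393} = \frac{760571}{18} \cdot \frac{1}{41393} = \frac{760571}{745074}$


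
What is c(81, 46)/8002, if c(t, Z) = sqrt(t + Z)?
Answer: sqrt(127)/8002 ≈ 0.0014083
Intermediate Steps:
c(t, Z) = sqrt(Z + t)
c(81, 46)/8002 = sqrt(46 + 81)/8002 = sqrt(127)*(1/8002) = sqrt(127)/8002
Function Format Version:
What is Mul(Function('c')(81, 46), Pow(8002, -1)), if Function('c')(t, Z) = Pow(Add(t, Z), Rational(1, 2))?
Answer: Mul(Rational(1, 8002), Pow(127, Rational(1, 2))) ≈ 0.0014083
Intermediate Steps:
Function('c')(t, Z) = Pow(Add(Z, t), Rational(1, 2))
Mul(Function('c')(81, 46), Pow(8002, -1)) = Mul(Pow(Add(46, 81), Rational(1, 2)), Pow(8002, -1)) = Mul(Pow(127, Rational(1, 2)), Rational(1, 8002)) = Mul(Rational(1, 8002), Pow(127, Rational(1, 2)))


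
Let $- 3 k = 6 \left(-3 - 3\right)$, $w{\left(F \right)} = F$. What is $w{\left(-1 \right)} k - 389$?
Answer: $-401$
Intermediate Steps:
$k = 12$ ($k = - \frac{6 \left(-3 - 3\right)}{3} = - \frac{6 \left(-6\right)}{3} = \left(- \frac{1}{3}\right) \left(-36\right) = 12$)
$w{\left(-1 \right)} k - 389 = \left(-1\right) 12 - 389 = -12 - 389 = -401$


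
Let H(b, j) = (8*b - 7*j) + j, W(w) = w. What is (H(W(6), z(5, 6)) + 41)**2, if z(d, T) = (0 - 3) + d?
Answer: 5929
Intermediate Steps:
z(d, T) = -3 + d
H(b, j) = -6*j + 8*b (H(b, j) = (-7*j + 8*b) + j = -6*j + 8*b)
(H(W(6), z(5, 6)) + 41)**2 = ((-6*(-3 + 5) + 8*6) + 41)**2 = ((-6*2 + 48) + 41)**2 = ((-12 + 48) + 41)**2 = (36 + 41)**2 = 77**2 = 5929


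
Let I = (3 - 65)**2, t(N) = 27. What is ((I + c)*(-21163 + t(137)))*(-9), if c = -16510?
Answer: -2409377184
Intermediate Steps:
I = 3844 (I = (-62)**2 = 3844)
((I + c)*(-21163 + t(137)))*(-9) = ((3844 - 16510)*(-21163 + 27))*(-9) = -12666*(-21136)*(-9) = 267708576*(-9) = -2409377184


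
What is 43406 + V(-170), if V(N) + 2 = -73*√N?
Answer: 43404 - 73*I*√170 ≈ 43404.0 - 951.8*I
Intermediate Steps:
V(N) = -2 - 73*√N
43406 + V(-170) = 43406 + (-2 - 73*I*√170) = 43404 - 73*I*√170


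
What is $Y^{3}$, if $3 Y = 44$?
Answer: $\frac{85184}{27} \approx 3155.0$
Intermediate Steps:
$Y = \frac{44}{3}$ ($Y = \frac{1}{3} \cdot 44 = \frac{44}{3} \approx 14.667$)
$Y^{3} = \left(\frac{44}{3}\right)^{3} = \frac{85184}{27}$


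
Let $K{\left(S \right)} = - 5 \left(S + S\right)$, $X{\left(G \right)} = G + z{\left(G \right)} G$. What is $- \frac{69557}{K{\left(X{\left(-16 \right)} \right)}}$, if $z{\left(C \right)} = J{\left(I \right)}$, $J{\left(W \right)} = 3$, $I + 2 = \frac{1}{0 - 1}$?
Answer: $- \frac{69557}{640} \approx -108.68$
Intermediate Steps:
$I = -3$ ($I = -2 + \frac{1}{0 - 1} = -2 + \frac{1}{-1} = -2 - 1 = -3$)
$z{\left(C \right)} = 3$
$X{\left(G \right)} = 4 G$ ($X{\left(G \right)} = G + 3 G = 4 G$)
$K{\left(S \right)} = - 10 S$ ($K{\left(S \right)} = - 5 \cdot 2 S = - 10 S$)
$- \frac{69557}{K{\left(X{\left(-16 \right)} \right)}} = - \frac{69557}{\left(-10\right) 4 \left(-16\right)} = - \frac{69557}{\left(-10\right) \left(-64\right)} = - \frac{69557}{640}$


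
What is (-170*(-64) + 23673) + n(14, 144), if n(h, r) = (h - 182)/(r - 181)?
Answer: 1278629/37 ≈ 34558.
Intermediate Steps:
n(h, r) = (-182 + h)/(-181 + r)
(-170*(-64) + 23673) + n(14, 144) = (-170*(-64) + 23673) + (-182 + 14)/(-181 + 144) = (10880 + 23673) - 168/(-37) = 34553 - 1/37*(-168) = 34553 + 168/37 = 1278629/37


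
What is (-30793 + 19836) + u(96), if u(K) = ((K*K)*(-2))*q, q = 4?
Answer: -84685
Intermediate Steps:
u(K) = -8*K**2 (u(K) = ((K*K)*(-2))*4 = (K**2*(-2))*4 = -2*K**2*4 = -8*K**2)
(-30793 + 19836) + u(96) = (-30793 + 19836) - 8*96**2 = -10957 - 8*9216 = -10957 - 73728 = -84685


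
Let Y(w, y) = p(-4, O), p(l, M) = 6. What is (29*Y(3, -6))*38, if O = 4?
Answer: 6612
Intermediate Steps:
Y(w, y) = 6
(29*Y(3, -6))*38 = (29*6)*38 = 174*38 = 6612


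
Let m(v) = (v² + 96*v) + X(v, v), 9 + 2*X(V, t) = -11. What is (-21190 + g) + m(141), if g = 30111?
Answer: 42328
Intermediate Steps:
X(V, t) = -10 (X(V, t) = -9/2 + (½)*(-11) = -9/2 - 11/2 = -10)
m(v) = -10 + v² + 96*v (m(v) = (v² + 96*v) - 10 = -10 + v² + 96*v)
(-21190 + g) + m(141) = (-21190 + 30111) + (-10 + 141² + 96*141) = 8921 + (-10 + 19881 + 13536) = 8921 + 33407 = 42328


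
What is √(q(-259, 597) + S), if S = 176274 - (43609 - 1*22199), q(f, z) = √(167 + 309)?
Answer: √(154864 + 2*√119) ≈ 393.56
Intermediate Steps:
q(f, z) = 2*√119 (q(f, z) = √476 = 2*√119)
S = 154864 (S = 176274 - (43609 - 22199) = 176274 - 1*21410 = 176274 - 21410 = 154864)
√(q(-259, 597) + S) = √(2*√119 + 154864) = √(154864 + 2*√119)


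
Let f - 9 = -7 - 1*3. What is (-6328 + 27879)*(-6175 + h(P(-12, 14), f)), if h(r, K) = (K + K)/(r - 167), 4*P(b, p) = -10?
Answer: -45113160871/339 ≈ -1.3308e+8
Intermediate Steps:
P(b, p) = -5/2 (P(b, p) = (1/4)*(-10) = -5/2)
f = -1 (f = 9 + (-7 - 1*3) = 9 + (-7 - 3) = 9 - 10 = -1)
h(r, K) = 2*K/(-167 + r) (h(r, K) = (2*K)/(-167 + r) = 2*K/(-167 + r))
(-6328 + 27879)*(-6175 + h(P(-12, 14), f)) = (-6328 + 27879)*(-6175 + 2*(-1)/(-167 - 5/2)) = 21551*(-6175 + 2*(-1)/(-339/2)) = 21551*(-6175 + 2*(-1)*(-2/339)) = 21551*(-6175 + 4/339) = 21551*(-2093321/339) = -45113160871/339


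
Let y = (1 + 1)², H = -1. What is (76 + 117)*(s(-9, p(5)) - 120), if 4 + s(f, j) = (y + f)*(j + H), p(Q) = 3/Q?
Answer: -23546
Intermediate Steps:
y = 4 (y = 2² = 4)
s(f, j) = -4 + (-1 + j)*(4 + f) (s(f, j) = -4 + (4 + f)*(j - 1) = -4 + (4 + f)*(-1 + j) = -4 + (-1 + j)*(4 + f))
(76 + 117)*(s(-9, p(5)) - 120) = (76 + 117)*((-8 - 1*(-9) + 4*(3/5) - 27/5) - 120) = 193*((-8 + 9 + 4*(3*(⅕)) - 27/5) - 120) = 193*((-8 + 9 + 4*(⅗) - 9*⅗) - 120) = 193*((-8 + 9 + 12/5 - 27/5) - 120) = 193*(-2 - 120) = 193*(-122) = -23546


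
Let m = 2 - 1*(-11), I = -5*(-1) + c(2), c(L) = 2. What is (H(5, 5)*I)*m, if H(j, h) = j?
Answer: 455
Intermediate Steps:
I = 7 (I = -5*(-1) + 2 = 5 + 2 = 7)
m = 13 (m = 2 + 11 = 13)
(H(5, 5)*I)*m = (5*7)*13 = 35*13 = 455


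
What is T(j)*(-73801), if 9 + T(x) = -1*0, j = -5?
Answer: 664209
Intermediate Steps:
T(x) = -9 (T(x) = -9 - 1*0 = -9 + 0 = -9)
T(j)*(-73801) = -9*(-73801) = 664209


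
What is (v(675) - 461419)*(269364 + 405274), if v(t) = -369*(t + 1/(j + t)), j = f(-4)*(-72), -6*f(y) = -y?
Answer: -115517709512926/241 ≈ -4.7933e+11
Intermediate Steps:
f(y) = y/6 (f(y) = -(-1)*y/6 = y/6)
j = 48 (j = ((⅙)*(-4))*(-72) = -⅔*(-72) = 48)
v(t) = -369*t - 369/(48 + t) (v(t) = -369*(t + 1/(48 + t)) = -369*t - 369/(48 + t))
(v(675) - 461419)*(269364 + 405274) = (369*(-1 - 1*675² - 48*675)/(48 + 675) - 461419)*(269364 + 405274) = (369*(-1 - 1*455625 - 32400)/723 - 461419)*674638 = (369*(1/723)*(-1 - 455625 - 32400) - 461419)*674638 = (369*(1/723)*(-488026) - 461419)*674638 = (-60027198/241 - 461419)*674638 = -171229177/241*674638 = -115517709512926/241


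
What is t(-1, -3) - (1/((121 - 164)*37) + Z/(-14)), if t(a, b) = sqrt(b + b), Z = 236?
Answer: 187745/11137 + I*sqrt(6) ≈ 16.858 + 2.4495*I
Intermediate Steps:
t(a, b) = sqrt(2)*sqrt(b) (t(a, b) = sqrt(2*b) = sqrt(2)*sqrt(b))
t(-1, -3) - (1/((121 - 164)*37) + Z/(-14)) = sqrt(2)*sqrt(-3) - (1/((121 - 164)*37) + 236/(-14)) = sqrt(2)*(I*sqrt(3)) - ((1/37)/(-43) + 236*(-1/14)) = I*sqrt(6) - (-1/43*1/37 - 118/7) = I*sqrt(6) - (-1/1591 - 118/7) = I*sqrt(6) - 1*(-187745/11137) = I*sqrt(6) + 187745/11137 = 187745/11137 + I*sqrt(6)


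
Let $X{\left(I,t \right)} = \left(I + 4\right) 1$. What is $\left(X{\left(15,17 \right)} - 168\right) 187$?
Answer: $-27863$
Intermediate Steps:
$X{\left(I,t \right)} = 4 + I$ ($X{\left(I,t \right)} = \left(4 + I\right) 1 = 4 + I$)
$\left(X{\left(15,17 \right)} - 168\right) 187 = \left(\left(4 + 15\right) - 168\right) 187 = \left(19 - 168\right) 187 = \left(-149\right) 187 = -27863$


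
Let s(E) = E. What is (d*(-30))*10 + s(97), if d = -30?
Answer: 9097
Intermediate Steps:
(d*(-30))*10 + s(97) = -30*(-30)*10 + 97 = 900*10 + 97 = 9000 + 97 = 9097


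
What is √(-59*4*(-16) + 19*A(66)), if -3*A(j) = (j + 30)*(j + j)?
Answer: 8*I*√1195 ≈ 276.55*I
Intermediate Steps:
A(j) = -2*j*(30 + j)/3 (A(j) = -(j + 30)*(j + j)/3 = -(30 + j)*2*j/3 = -2*j*(30 + j)/3)
√(-59*4*(-16) + 19*A(66)) = √(-59*4*(-16) + 19*(-⅔*66*(30 + 66))) = √(-236*(-16) + 19*(-⅔*66*96)) = √(3776 + 19*(-4224)) = √(3776 - 80256) = √(-76480) = 8*I*√1195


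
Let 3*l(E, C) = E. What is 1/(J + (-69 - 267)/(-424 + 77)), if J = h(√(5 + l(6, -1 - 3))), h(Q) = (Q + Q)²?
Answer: 347/10052 ≈ 0.034521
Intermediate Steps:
l(E, C) = E/3
h(Q) = 4*Q² (h(Q) = (2*Q)² = 4*Q²)
J = 28 (J = 4*(√(5 + (⅓)*6))² = 4*(√(5 + 2))² = 4*(√7)² = 4*7 = 28)
1/(J + (-69 - 267)/(-424 + 77)) = 1/(28 + (-69 - 267)/(-424 + 77)) = 1/(28 - 336/(-347)) = 1/(28 - 336*(-1/347)) = 1/(28 + 336/347) = 1/(10052/347) = 347/10052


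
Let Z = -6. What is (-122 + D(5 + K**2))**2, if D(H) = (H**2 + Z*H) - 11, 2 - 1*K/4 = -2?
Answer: 4411882084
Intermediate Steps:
K = 16 (K = 8 - 4*(-2) = 8 + 8 = 16)
D(H) = -11 + H**2 - 6*H (D(H) = (H**2 - 6*H) - 11 = -11 + H**2 - 6*H)
(-122 + D(5 + K**2))**2 = (-122 + (-11 + (5 + 16**2)**2 - 6*(5 + 16**2)))**2 = (-122 + (-11 + (5 + 256)**2 - 6*(5 + 256)))**2 = (-122 + (-11 + 261**2 - 6*261))**2 = (-122 + (-11 + 68121 - 1566))**2 = (-122 + 66544)**2 = 66422**2 = 4411882084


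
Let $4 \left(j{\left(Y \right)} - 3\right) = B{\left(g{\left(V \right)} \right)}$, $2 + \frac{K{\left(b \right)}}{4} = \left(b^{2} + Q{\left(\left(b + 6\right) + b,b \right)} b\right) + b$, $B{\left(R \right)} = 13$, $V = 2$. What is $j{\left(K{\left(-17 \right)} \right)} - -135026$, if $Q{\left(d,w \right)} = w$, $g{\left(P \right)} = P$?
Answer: $\frac{540129}{4} \approx 1.3503 \cdot 10^{5}$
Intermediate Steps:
$K{\left(b \right)} = -8 + 4 b + 8 b^{2}$ ($K{\left(b \right)} = -8 + 4 \left(\left(b^{2} + b b\right) + b\right) = -8 + 4 \left(\left(b^{2} + b^{2}\right) + b\right) = -8 + 4 \left(2 b^{2} + b\right) = -8 + 4 \left(b + 2 b^{2}\right) = -8 + \left(4 b + 8 b^{2}\right) = -8 + 4 b + 8 b^{2}$)
$j{\left(Y \right)} = \frac{25}{4}$ ($j{\left(Y \right)} = 3 + \frac{1}{4} \cdot 13 = 3 + \frac{13}{4} = \frac{25}{4}$)
$j{\left(K{\left(-17 \right)} \right)} - -135026 = \frac{25}{4} - -135026 = \frac{25}{4} + 135026 = \frac{540129}{4}$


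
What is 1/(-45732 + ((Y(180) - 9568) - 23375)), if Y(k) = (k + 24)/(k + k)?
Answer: -30/2360233 ≈ -1.2711e-5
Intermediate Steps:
Y(k) = (24 + k)/(2*k) (Y(k) = (24 + k)/((2*k)) = (24 + k)*(1/(2*k)) = (24 + k)/(2*k))
1/(-45732 + ((Y(180) - 9568) - 23375)) = 1/(-45732 + (((½)*(24 + 180)/180 - 9568) - 23375)) = 1/(-45732 + (((½)*(1/180)*204 - 9568) - 23375)) = 1/(-45732 + ((17/30 - 9568) - 23375)) = 1/(-45732 + (-287023/30 - 23375)) = 1/(-45732 - 988273/30) = 1/(-2360233/30) = -30/2360233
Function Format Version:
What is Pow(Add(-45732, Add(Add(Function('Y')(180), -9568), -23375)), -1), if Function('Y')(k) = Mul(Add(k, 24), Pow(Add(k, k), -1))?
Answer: Rational(-30, 2360233) ≈ -1.2711e-5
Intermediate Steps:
Function('Y')(k) = Mul(Rational(1, 2), Pow(k, -1), Add(24, k)) (Function('Y')(k) = Mul(Add(24, k), Pow(Mul(2, k), -1)) = Mul(Add(24, k), Mul(Rational(1, 2), Pow(k, -1))) = Mul(Rational(1, 2), Pow(k, -1), Add(24, k)))
Pow(Add(-45732, Add(Add(Function('Y')(180), -9568), -23375)), -1) = Pow(Add(-45732, Add(Add(Mul(Rational(1, 2), Pow(180, -1), Add(24, 180)), -9568), -23375)), -1) = Pow(Add(-45732, Add(Add(Mul(Rational(1, 2), Rational(1, 180), 204), -9568), -23375)), -1) = Pow(Add(-45732, Add(Add(Rational(17, 30), -9568), -23375)), -1) = Pow(Add(-45732, Add(Rational(-287023, 30), -23375)), -1) = Pow(Add(-45732, Rational(-988273, 30)), -1) = Pow(Rational(-2360233, 30), -1) = Rational(-30, 2360233)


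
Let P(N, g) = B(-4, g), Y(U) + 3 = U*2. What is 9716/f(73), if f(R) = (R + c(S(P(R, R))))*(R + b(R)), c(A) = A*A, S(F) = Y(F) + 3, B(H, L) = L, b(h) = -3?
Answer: 694/106945 ≈ 0.0064893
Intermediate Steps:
Y(U) = -3 + 2*U (Y(U) = -3 + U*2 = -3 + 2*U)
P(N, g) = g
S(F) = 2*F (S(F) = (-3 + 2*F) + 3 = 2*F)
c(A) = A²
f(R) = (-3 + R)*(R + 4*R²) (f(R) = (R + (2*R)²)*(R - 3) = (R + 4*R²)*(-3 + R) = (-3 + R)*(R + 4*R²))
9716/f(73) = 9716/((73*(-3 - 11*73 + 4*73²))) = 9716/((73*(-3 - 803 + 4*5329))) = 9716/((73*(-3 - 803 + 21316))) = 9716/((73*20510)) = 9716/1497230 = 9716*(1/1497230) = 694/106945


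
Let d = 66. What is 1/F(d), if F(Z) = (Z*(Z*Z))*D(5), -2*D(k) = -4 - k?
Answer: 1/1293732 ≈ 7.7296e-7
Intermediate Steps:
D(k) = 2 + k/2 (D(k) = -(-4 - k)/2 = 2 + k/2)
F(Z) = 9*Z³/2 (F(Z) = (Z*(Z*Z))*(2 + (½)*5) = (Z*Z²)*(2 + 5/2) = Z³*(9/2) = 9*Z³/2)
1/F(d) = 1/((9/2)*66³) = 1/((9/2)*287496) = 1/1293732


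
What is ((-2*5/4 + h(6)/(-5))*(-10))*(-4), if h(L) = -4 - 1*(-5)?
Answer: -108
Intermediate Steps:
h(L) = 1 (h(L) = -4 + 5 = 1)
((-2*5/4 + h(6)/(-5))*(-10))*(-4) = ((-2*5/4 + 1/(-5))*(-10))*(-4) = ((-10*¼ + 1*(-⅕))*(-10))*(-4) = ((-5/2 - ⅕)*(-10))*(-4) = -27/10*(-10)*(-4) = 27*(-4) = -108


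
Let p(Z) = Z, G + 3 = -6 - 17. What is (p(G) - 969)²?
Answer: 990025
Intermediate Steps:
G = -26 (G = -3 + (-6 - 17) = -3 - 23 = -26)
(p(G) - 969)² = (-26 - 969)² = (-995)² = 990025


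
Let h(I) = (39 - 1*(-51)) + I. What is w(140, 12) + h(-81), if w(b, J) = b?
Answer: 149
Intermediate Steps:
h(I) = 90 + I (h(I) = (39 + 51) + I = 90 + I)
w(140, 12) + h(-81) = 140 + (90 - 81) = 140 + 9 = 149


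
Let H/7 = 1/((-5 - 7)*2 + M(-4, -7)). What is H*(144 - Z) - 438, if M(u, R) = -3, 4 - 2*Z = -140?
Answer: -1370/3 ≈ -456.67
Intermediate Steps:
Z = 72 (Z = 2 - ½*(-140) = 2 + 70 = 72)
H = -7/27 (H = 7/((-5 - 7)*2 - 3) = 7/(-12*2 - 3) = 7/(-24 - 3) = 7/(-27) = 7*(-1/27) = -7/27 ≈ -0.25926)
H*(144 - Z) - 438 = -7*(144 - 1*72)/27 - 438 = -7*(144 - 72)/27 - 438 = -7/27*72 - 438 = -56/3 - 438 = -1370/3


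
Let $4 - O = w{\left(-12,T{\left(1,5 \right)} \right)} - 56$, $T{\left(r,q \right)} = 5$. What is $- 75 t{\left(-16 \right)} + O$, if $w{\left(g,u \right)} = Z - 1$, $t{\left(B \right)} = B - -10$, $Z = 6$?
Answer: $505$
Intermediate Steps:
$t{\left(B \right)} = 10 + B$ ($t{\left(B \right)} = B + 10 = 10 + B$)
$w{\left(g,u \right)} = 5$ ($w{\left(g,u \right)} = 6 - 1 = 5$)
$O = 55$ ($O = 4 - \left(5 - 56\right) = 4 - -51 = 4 + 51 = 55$)
$- 75 t{\left(-16 \right)} + O = - 75 \left(10 - 16\right) + 55 = \left(-75\right) \left(-6\right) + 55 = 450 + 55 = 505$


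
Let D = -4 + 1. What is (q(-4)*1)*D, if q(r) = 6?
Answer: -18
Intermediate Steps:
D = -3
(q(-4)*1)*D = (6*1)*(-3) = 6*(-3) = -18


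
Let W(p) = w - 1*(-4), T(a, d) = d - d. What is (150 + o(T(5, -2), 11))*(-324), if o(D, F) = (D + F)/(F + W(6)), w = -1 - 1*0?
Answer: -341982/7 ≈ -48855.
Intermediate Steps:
T(a, d) = 0
w = -1 (w = -1 + 0 = -1)
W(p) = 3 (W(p) = -1 - 1*(-4) = -1 + 4 = 3)
o(D, F) = (D + F)/(3 + F) (o(D, F) = (D + F)/(F + 3) = (D + F)/(3 + F))
(150 + o(T(5, -2), 11))*(-324) = (150 + (0 + 11)/(3 + 11))*(-324) = (150 + 11/14)*(-324) = (2111/14)*(-324) = -341982/7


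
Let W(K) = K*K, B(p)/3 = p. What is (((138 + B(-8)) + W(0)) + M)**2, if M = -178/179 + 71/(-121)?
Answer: 5928635744641/469112281 ≈ 12638.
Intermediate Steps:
B(p) = 3*p
W(K) = K**2
M = -34247/21659 (M = -178*1/179 + 71*(-1/121) = -178/179 - 71/121 = -34247/21659 ≈ -1.5812)
(((138 + B(-8)) + W(0)) + M)**2 = (((138 + 3*(-8)) + 0**2) - 34247/21659)**2 = (((138 - 24) + 0) - 34247/21659)**2 = ((114 + 0) - 34247/21659)**2 = (114 - 34247/21659)**2 = (2434879/21659)**2 = 5928635744641/469112281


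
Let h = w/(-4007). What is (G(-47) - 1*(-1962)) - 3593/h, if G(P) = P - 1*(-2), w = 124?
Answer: 14634859/124 ≈ 1.1802e+5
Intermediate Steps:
G(P) = 2 + P (G(P) = P + 2 = 2 + P)
h = -124/4007 (h = 124/(-4007) = 124*(-1/4007) = -124/4007 ≈ -0.030946)
(G(-47) - 1*(-1962)) - 3593/h = ((2 - 47) - 1*(-1962)) - 3593/(-124/4007) = (-45 + 1962) - 3593*(-4007)/124 = 1917 - 1*(-14397151/124) = 1917 + 14397151/124 = 14634859/124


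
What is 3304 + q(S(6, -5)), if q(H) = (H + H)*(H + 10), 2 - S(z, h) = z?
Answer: 3256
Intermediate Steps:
S(z, h) = 2 - z
q(H) = 2*H*(10 + H) (q(H) = (2*H)*(10 + H) = 2*H*(10 + H))
3304 + q(S(6, -5)) = 3304 + 2*(2 - 1*6)*(10 + (2 - 1*6)) = 3304 + 2*(2 - 6)*(10 + (2 - 6)) = 3304 + 2*(-4)*(10 - 4) = 3304 + 2*(-4)*6 = 3304 - 48 = 3256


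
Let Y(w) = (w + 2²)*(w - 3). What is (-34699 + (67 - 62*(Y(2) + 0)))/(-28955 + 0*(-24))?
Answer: 6852/5791 ≈ 1.1832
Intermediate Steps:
Y(w) = (-3 + w)*(4 + w) (Y(w) = (w + 4)*(-3 + w) = (4 + w)*(-3 + w) = (-3 + w)*(4 + w))
(-34699 + (67 - 62*(Y(2) + 0)))/(-28955 + 0*(-24)) = (-34699 + (67 - 62*((-12 + 2 + 2²) + 0)))/(-28955 + 0*(-24)) = (-34699 + (67 - 62*((-12 + 2 + 4) + 0)))/(-28955 + 0) = (-34699 + (67 - 62*(-6 + 0)))/(-28955) = (-34699 + (67 - 62*(-6)))*(-1/28955) = (-34699 + (67 + 372))*(-1/28955) = (-34699 + 439)*(-1/28955) = -34260*(-1/28955) = 6852/5791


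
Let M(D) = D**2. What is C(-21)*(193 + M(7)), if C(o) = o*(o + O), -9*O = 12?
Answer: 113498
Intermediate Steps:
O = -4/3 (O = -1/9*12 = -4/3 ≈ -1.3333)
C(o) = o*(-4/3 + o) (C(o) = o*(o - 4/3) = o*(-4/3 + o))
C(-21)*(193 + M(7)) = ((1/3)*(-21)*(-4 + 3*(-21)))*(193 + 7**2) = ((1/3)*(-21)*(-4 - 63))*(193 + 49) = ((1/3)*(-21)*(-67))*242 = 469*242 = 113498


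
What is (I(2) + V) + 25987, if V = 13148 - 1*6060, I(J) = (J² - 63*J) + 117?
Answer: 33070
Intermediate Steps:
I(J) = 117 + J² - 63*J
V = 7088 (V = 13148 - 6060 = 7088)
(I(2) + V) + 25987 = ((117 + 2² - 63*2) + 7088) + 25987 = ((117 + 4 - 126) + 7088) + 25987 = (-5 + 7088) + 25987 = 7083 + 25987 = 33070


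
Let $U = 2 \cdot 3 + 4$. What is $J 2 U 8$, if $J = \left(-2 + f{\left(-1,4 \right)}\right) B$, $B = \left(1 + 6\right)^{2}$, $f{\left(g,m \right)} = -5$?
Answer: $-54880$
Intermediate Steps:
$B = 49$ ($B = 7^{2} = 49$)
$U = 10$ ($U = 6 + 4 = 10$)
$J = -343$ ($J = \left(-2 - 5\right) 49 = \left(-7\right) 49 = -343$)
$J 2 U 8 = \left(-343\right) 2 \cdot 10 \cdot 8 = \left(-686\right) 10 \cdot 8 = \left(-6860\right) 8 = -54880$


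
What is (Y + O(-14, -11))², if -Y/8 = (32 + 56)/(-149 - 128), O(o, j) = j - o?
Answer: 2356225/76729 ≈ 30.708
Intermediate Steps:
Y = 704/277 (Y = -8*(32 + 56)/(-149 - 128) = -704/(-277) = -704*(-1)/277 = -8*(-88/277) = 704/277 ≈ 2.5415)
(Y + O(-14, -11))² = (704/277 + (-11 - 1*(-14)))² = (704/277 + (-11 + 14))² = (704/277 + 3)² = (1535/277)² = 2356225/76729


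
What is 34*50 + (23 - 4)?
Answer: 1719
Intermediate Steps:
34*50 + (23 - 4) = 1700 + 19 = 1719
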